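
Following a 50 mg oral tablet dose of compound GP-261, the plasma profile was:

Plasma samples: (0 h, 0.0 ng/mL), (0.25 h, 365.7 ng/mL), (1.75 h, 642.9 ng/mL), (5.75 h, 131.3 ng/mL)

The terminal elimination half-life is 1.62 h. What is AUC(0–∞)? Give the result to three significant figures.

AUC = 2660 ng/mL·h

Trapezoidal AUC_0→5.75:
  [0→0.25]: (0.0+365.7)/2 × 0.25 = 45.7125
  [0.25→1.75]: (365.7+642.9)/2 × 1.5 = 756.45
  [1.75→5.75]: (642.9+131.3)/2 × 4 = 1548.4
  Sum = 2350.5625 ng/mL·h
k_e = ln2 / t½ = 0.693147 / 1.62 = 0.4279 h^-1
Extrapolated tail: C_last / k_e = 131.3 / 0.4279 = 306.847
AUC_0→∞ = 2350.5625 + 306.847 = 2657.4095 ng/mL·h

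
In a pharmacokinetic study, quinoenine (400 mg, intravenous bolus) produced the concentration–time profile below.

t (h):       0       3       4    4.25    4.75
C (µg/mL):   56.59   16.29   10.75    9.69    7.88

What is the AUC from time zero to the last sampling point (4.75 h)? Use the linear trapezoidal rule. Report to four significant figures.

Trapezoidal AUC_0→4.75:
  [0→3]: (56.59+16.29)/2 × 3 = 109.32
  [3→4]: (16.29+10.75)/2 × 1 = 13.52
  [4→4.25]: (10.75+9.69)/2 × 0.25 = 2.555
  [4.25→4.75]: (9.69+7.88)/2 × 0.5 = 4.3925
  Sum = 129.7875 µg/mL·h

AUC = 129.8 µg/mL·h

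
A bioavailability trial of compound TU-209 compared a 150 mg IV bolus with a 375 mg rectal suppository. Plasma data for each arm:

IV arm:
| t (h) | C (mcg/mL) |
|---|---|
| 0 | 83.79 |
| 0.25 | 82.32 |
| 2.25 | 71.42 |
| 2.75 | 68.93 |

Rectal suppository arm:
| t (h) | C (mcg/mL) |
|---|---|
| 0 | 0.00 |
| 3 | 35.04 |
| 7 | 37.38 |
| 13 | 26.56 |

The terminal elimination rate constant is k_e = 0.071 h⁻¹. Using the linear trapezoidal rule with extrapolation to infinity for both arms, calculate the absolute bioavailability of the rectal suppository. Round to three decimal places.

F = 0.259

Trapezoidal AUC_0→2.75 (IV):
  [0→0.25]: (83.79+82.32)/2 × 0.25 = 20.76375
  [0.25→2.25]: (82.32+71.42)/2 × 2 = 153.74
  [2.25→2.75]: (71.42+68.93)/2 × 0.5 = 35.0875
  Sum = 209.59125 mcg/mL·h
IV tail: 68.93/0.071 = 970.845; AUC_iv,0→∞ = 209.59125 + 970.845 = 1180.43625 mcg/mL·h
Trapezoidal AUC_0→13 (rectal suppository):
  [0→3]: (0.00+35.04)/2 × 3 = 52.56
  [3→7]: (35.04+37.38)/2 × 4 = 144.84
  [7→13]: (37.38+26.56)/2 × 6 = 191.82
  Sum = 389.22 mcg/mL·h
rectal suppository tail: 26.56/0.071 = 374.085; AUC_ev,0→∞ = 389.22 + 374.085 = 763.305 mcg/mL·h
F = (AUC_ev/D_ev)/(AUC_iv/D_iv) = (763.305/375)/(1180.43625/150) = 2.03548/7.869575 = 0.2587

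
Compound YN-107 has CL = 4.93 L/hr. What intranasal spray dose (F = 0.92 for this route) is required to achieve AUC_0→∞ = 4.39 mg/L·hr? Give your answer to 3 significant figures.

Dose = 23.5 mg

Dose = CL × AUC_0→∞ / F
     = 4.93 × 4.39 / 0.92 = 23.5247 mg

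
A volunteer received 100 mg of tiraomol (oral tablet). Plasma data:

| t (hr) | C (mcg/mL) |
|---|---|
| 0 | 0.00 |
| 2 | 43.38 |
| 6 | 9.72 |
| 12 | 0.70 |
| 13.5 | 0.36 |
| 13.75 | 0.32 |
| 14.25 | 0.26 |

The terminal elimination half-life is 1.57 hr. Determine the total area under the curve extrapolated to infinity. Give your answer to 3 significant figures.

AUC = 182 mcg/mL·hr

Trapezoidal AUC_0→14.25:
  [0→2]: (0.00+43.38)/2 × 2 = 43.38
  [2→6]: (43.38+9.72)/2 × 4 = 106.2
  [6→12]: (9.72+0.70)/2 × 6 = 31.26
  [12→13.5]: (0.70+0.36)/2 × 1.5 = 0.795
  [13.5→13.75]: (0.36+0.32)/2 × 0.25 = 0.085
  [13.75→14.25]: (0.32+0.26)/2 × 0.5 = 0.145
  Sum = 181.865 mcg/mL·hr
k_e = ln2 / t½ = 0.693147 / 1.57 = 0.4415 hr^-1
Extrapolated tail: C_last / k_e = 0.26 / 0.4415 = 0.589
AUC_0→∞ = 181.865 + 0.589 = 182.454 mcg/mL·hr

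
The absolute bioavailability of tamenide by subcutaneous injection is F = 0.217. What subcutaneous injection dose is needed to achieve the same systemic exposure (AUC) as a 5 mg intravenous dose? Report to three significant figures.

D_subcutaneous = 23.0 mg

For equal systemic exposure: F × D_ev = D_iv
D_ev = D_iv / F = 5 / 0.217 = 23.0415 mg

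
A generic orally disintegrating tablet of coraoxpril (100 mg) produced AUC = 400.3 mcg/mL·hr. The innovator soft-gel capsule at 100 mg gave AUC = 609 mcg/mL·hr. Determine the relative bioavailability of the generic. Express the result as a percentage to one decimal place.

F_rel = (AUC_test/D_test) / (AUC_ref/D_ref)
      = (400.3/100) / (609/100)
      = 4.003 / 6.09 = 0.6573 = 65.73%

F_rel = 65.7%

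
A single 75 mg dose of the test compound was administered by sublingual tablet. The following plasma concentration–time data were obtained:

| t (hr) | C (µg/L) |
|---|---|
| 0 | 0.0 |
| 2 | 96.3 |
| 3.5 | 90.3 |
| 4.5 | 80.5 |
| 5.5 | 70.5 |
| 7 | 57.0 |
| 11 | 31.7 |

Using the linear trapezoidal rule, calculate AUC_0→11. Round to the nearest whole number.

Trapezoidal AUC_0→11:
  [0→2]: (0.0+96.3)/2 × 2 = 96.3
  [2→3.5]: (96.3+90.3)/2 × 1.5 = 139.95
  [3.5→4.5]: (90.3+80.5)/2 × 1 = 85.4
  [4.5→5.5]: (80.5+70.5)/2 × 1 = 75.5
  [5.5→7]: (70.5+57.0)/2 × 1.5 = 95.625
  [7→11]: (57.0+31.7)/2 × 4 = 177.4
  Sum = 670.175 µg/L·hr

AUC = 670 µg/L·hr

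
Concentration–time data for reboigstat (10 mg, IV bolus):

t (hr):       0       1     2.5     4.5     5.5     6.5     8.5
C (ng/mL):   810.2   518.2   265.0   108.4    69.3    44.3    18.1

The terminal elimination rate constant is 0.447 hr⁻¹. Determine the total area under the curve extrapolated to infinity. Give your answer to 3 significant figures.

AUC = 1870 ng/mL·hr

Trapezoidal AUC_0→8.5:
  [0→1]: (810.2+518.2)/2 × 1 = 664.2
  [1→2.5]: (518.2+265.0)/2 × 1.5 = 587.4
  [2.5→4.5]: (265.0+108.4)/2 × 2 = 373.4
  [4.5→5.5]: (108.4+69.3)/2 × 1 = 88.85
  [5.5→6.5]: (69.3+44.3)/2 × 1 = 56.8
  [6.5→8.5]: (44.3+18.1)/2 × 2 = 62.4
  Sum = 1833.05 ng/mL·hr
Extrapolated tail: C_last / k_e = 18.1 / 0.447 = 40.492
AUC_0→∞ = 1833.05 + 40.492 = 1873.542 ng/mL·hr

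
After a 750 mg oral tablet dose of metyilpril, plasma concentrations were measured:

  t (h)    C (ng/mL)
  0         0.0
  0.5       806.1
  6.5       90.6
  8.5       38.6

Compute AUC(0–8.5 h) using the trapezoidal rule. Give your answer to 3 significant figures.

Trapezoidal AUC_0→8.5:
  [0→0.5]: (0.0+806.1)/2 × 0.5 = 201.525
  [0.5→6.5]: (806.1+90.6)/2 × 6 = 2690.1
  [6.5→8.5]: (90.6+38.6)/2 × 2 = 129.2
  Sum = 3020.825 ng/mL·h

AUC = 3020 ng/mL·h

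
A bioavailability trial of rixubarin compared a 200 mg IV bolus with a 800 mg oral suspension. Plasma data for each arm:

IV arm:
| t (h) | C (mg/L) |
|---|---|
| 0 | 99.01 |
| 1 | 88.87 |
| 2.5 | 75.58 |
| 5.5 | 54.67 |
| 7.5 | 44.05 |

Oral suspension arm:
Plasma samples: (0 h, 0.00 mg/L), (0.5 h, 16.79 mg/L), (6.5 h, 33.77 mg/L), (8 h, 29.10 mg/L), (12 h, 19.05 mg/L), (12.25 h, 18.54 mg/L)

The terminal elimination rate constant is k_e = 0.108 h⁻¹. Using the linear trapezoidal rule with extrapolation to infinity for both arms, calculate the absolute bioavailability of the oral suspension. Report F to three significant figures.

F = 0.129

Trapezoidal AUC_0→7.5 (IV):
  [0→1]: (99.01+88.87)/2 × 1 = 93.94
  [1→2.5]: (88.87+75.58)/2 × 1.5 = 123.3375
  [2.5→5.5]: (75.58+54.67)/2 × 3 = 195.375
  [5.5→7.5]: (54.67+44.05)/2 × 2 = 98.72
  Sum = 511.3725 mg/L·h
IV tail: 44.05/0.108 = 407.870; AUC_iv,0→∞ = 511.3725 + 407.870 = 919.2425 mg/L·h
Trapezoidal AUC_0→12.25 (oral suspension):
  [0→0.5]: (0.00+16.79)/2 × 0.5 = 4.1975
  [0.5→6.5]: (16.79+33.77)/2 × 6 = 151.68
  [6.5→8]: (33.77+29.10)/2 × 1.5 = 47.1525
  [8→12]: (29.10+19.05)/2 × 4 = 96.3
  [12→12.25]: (19.05+18.54)/2 × 0.25 = 4.69875
  Sum = 304.02875 mg/L·h
oral suspension tail: 18.54/0.108 = 171.667; AUC_ev,0→∞ = 304.02875 + 171.667 = 475.69575 mg/L·h
F = (AUC_ev/D_ev)/(AUC_iv/D_iv) = (475.69575/800)/(919.2425/200) = 0.59462/4.5962125 = 0.1294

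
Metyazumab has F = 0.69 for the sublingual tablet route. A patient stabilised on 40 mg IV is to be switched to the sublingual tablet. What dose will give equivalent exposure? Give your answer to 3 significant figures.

For equal systemic exposure: F × D_ev = D_iv
D_ev = D_iv / F = 40 / 0.69 = 57.971 mg

D_sublingual = 58.0 mg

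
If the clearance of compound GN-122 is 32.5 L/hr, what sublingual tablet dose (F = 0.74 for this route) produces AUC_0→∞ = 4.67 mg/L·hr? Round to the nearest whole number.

Dose = CL × AUC_0→∞ / F
     = 32.5 × 4.67 / 0.74 = 205.101 mg

Dose = 205 mg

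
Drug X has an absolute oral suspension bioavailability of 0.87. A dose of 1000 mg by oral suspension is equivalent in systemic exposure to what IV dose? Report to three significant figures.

Systemic exposure from an extravascular dose = F × D_ev, so the equivalent IV dose is F × D_ev.
D_iv = F × D_ev = 0.87 × 1000 = 870 mg

D_iv = 870 mg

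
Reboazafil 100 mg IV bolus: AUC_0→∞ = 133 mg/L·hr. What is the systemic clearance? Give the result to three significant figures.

CL = 0.752 L/hr

CL = Dose_iv / AUC_0→∞
   = 100 / 133 = 0.75188 L/hr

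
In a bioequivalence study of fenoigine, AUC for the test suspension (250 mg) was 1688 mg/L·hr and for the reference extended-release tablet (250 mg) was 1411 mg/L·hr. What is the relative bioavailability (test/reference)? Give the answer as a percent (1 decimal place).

F_rel = 119.6%

F_rel = (AUC_test/D_test) / (AUC_ref/D_ref)
      = (1688/250) / (1411/250)
      = 6.752 / 5.644 = 1.1963 = 119.63%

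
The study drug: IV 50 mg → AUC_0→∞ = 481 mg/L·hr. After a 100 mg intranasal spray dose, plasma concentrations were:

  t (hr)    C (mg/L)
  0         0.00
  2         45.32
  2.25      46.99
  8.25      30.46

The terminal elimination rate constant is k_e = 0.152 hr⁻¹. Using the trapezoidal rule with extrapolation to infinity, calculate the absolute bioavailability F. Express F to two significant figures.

Trapezoidal AUC_0→8.25 (intranasal spray):
  [0→2]: (0.00+45.32)/2 × 2 = 45.32
  [2→2.25]: (45.32+46.99)/2 × 0.25 = 11.53875
  [2.25→8.25]: (46.99+30.46)/2 × 6 = 232.35
  Sum = 289.20875 mg/L·hr
Tail: C_last/k_e = 30.46/0.152 = 200.395
AUC_0→∞ (intranasal spray) = 289.20875 + 200.395 = 489.60375 mg/L·hr
F = (AUC_ev/D_ev)/(AUC_iv/D_iv) = (489.60375/100)/(481/50) = 4.8960375/9.62 = 0.5089

F = 0.51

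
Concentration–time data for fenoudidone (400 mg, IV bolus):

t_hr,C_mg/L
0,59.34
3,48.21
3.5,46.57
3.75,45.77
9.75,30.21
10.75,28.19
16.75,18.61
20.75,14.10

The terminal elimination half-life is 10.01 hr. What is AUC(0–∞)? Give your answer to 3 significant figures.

Trapezoidal AUC_0→20.75:
  [0→3]: (59.34+48.21)/2 × 3 = 161.325
  [3→3.5]: (48.21+46.57)/2 × 0.5 = 23.695
  [3.5→3.75]: (46.57+45.77)/2 × 0.25 = 11.5425
  [3.75→9.75]: (45.77+30.21)/2 × 6 = 227.94
  [9.75→10.75]: (30.21+28.19)/2 × 1 = 29.2
  [10.75→16.75]: (28.19+18.61)/2 × 6 = 140.4
  [16.75→20.75]: (18.61+14.10)/2 × 4 = 65.42
  Sum = 659.5225 mg/L·hr
k_e = ln2 / t½ = 0.693147 / 10.01 = 0.0692 hr^-1
Extrapolated tail: C_last / k_e = 14.10 / 0.0692 = 203.757
AUC_0→∞ = 659.5225 + 203.757 = 863.2795 mg/L·hr

AUC = 863 mg/L·hr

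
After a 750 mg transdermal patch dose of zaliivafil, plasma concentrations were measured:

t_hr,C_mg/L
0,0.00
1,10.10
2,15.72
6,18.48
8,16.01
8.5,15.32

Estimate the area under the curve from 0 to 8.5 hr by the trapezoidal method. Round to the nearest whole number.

Trapezoidal AUC_0→8.5:
  [0→1]: (0.00+10.10)/2 × 1 = 5.05
  [1→2]: (10.10+15.72)/2 × 1 = 12.91
  [2→6]: (15.72+18.48)/2 × 4 = 68.4
  [6→8]: (18.48+16.01)/2 × 2 = 34.49
  [8→8.5]: (16.01+15.32)/2 × 0.5 = 7.8325
  Sum = 128.6825 mg/L·hr

AUC = 129 mg/L·hr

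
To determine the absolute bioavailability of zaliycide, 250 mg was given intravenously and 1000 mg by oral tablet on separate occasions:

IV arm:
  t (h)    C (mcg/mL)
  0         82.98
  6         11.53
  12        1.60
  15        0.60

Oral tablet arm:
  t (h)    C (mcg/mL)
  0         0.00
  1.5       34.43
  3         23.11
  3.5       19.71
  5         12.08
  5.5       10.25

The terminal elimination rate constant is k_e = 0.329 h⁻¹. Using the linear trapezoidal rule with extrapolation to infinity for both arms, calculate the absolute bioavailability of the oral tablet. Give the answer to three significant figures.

Trapezoidal AUC_0→15 (IV):
  [0→6]: (82.98+11.53)/2 × 6 = 283.53
  [6→12]: (11.53+1.60)/2 × 6 = 39.39
  [12→15]: (1.60+0.60)/2 × 3 = 3.3
  Sum = 326.22 mcg/mL·h
IV tail: 0.60/0.329 = 1.824; AUC_iv,0→∞ = 326.22 + 1.824 = 328.044 mcg/mL·h
Trapezoidal AUC_0→5.5 (oral tablet):
  [0→1.5]: (0.00+34.43)/2 × 1.5 = 25.8225
  [1.5→3]: (34.43+23.11)/2 × 1.5 = 43.155
  [3→3.5]: (23.11+19.71)/2 × 0.5 = 10.705
  [3.5→5]: (19.71+12.08)/2 × 1.5 = 23.8425
  [5→5.5]: (12.08+10.25)/2 × 0.5 = 5.5825
  Sum = 109.1075 mcg/mL·h
oral tablet tail: 10.25/0.329 = 31.155; AUC_ev,0→∞ = 109.1075 + 31.155 = 140.2625 mcg/mL·h
F = (AUC_ev/D_ev)/(AUC_iv/D_iv) = (140.2625/1000)/(328.044/250) = 0.1402625/1.312176 = 0.1069

F = 0.107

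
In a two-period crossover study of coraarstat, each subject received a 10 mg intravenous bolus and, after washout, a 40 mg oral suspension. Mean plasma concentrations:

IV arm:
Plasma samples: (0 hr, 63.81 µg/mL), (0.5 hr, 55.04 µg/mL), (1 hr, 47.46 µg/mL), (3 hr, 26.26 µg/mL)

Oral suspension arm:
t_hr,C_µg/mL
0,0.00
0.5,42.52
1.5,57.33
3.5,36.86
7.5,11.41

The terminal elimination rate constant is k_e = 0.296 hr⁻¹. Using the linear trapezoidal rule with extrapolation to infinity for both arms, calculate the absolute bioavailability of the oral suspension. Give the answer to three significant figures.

Trapezoidal AUC_0→3 (IV):
  [0→0.5]: (63.81+55.04)/2 × 0.5 = 29.7125
  [0.5→1]: (55.04+47.46)/2 × 0.5 = 25.625
  [1→3]: (47.46+26.26)/2 × 2 = 73.72
  Sum = 129.0575 µg/mL·hr
IV tail: 26.26/0.296 = 88.716; AUC_iv,0→∞ = 129.0575 + 88.716 = 217.7735 µg/mL·hr
Trapezoidal AUC_0→7.5 (oral suspension):
  [0→0.5]: (0.00+42.52)/2 × 0.5 = 10.63
  [0.5→1.5]: (42.52+57.33)/2 × 1 = 49.925
  [1.5→3.5]: (57.33+36.86)/2 × 2 = 94.19
  [3.5→7.5]: (36.86+11.41)/2 × 4 = 96.54
  Sum = 251.285 µg/mL·hr
oral suspension tail: 11.41/0.296 = 38.547; AUC_ev,0→∞ = 251.285 + 38.547 = 289.832 µg/mL·hr
F = (AUC_ev/D_ev)/(AUC_iv/D_iv) = (289.832/40)/(217.7735/10) = 7.2458/21.77735 = 0.3327

F = 0.333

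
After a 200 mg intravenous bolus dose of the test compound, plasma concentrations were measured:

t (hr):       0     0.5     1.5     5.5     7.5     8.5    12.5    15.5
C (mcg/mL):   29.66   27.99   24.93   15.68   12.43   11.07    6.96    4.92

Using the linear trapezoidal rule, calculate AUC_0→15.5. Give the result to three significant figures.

AUC = 216 mcg/mL·hr

Trapezoidal AUC_0→15.5:
  [0→0.5]: (29.66+27.99)/2 × 0.5 = 14.4125
  [0.5→1.5]: (27.99+24.93)/2 × 1 = 26.46
  [1.5→5.5]: (24.93+15.68)/2 × 4 = 81.22
  [5.5→7.5]: (15.68+12.43)/2 × 2 = 28.11
  [7.5→8.5]: (12.43+11.07)/2 × 1 = 11.75
  [8.5→12.5]: (11.07+6.96)/2 × 4 = 36.06
  [12.5→15.5]: (6.96+4.92)/2 × 3 = 17.82
  Sum = 215.8325 mcg/mL·hr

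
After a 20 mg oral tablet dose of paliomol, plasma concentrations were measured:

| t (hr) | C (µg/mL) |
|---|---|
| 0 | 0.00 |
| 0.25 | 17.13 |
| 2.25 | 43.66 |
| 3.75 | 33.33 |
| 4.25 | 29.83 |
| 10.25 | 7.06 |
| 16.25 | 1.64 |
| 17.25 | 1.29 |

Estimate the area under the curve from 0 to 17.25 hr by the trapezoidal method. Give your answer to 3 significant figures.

Trapezoidal AUC_0→17.25:
  [0→0.25]: (0.00+17.13)/2 × 0.25 = 2.14125
  [0.25→2.25]: (17.13+43.66)/2 × 2 = 60.79
  [2.25→3.75]: (43.66+33.33)/2 × 1.5 = 57.7425
  [3.75→4.25]: (33.33+29.83)/2 × 0.5 = 15.79
  [4.25→10.25]: (29.83+7.06)/2 × 6 = 110.67
  [10.25→16.25]: (7.06+1.64)/2 × 6 = 26.1
  [16.25→17.25]: (1.64+1.29)/2 × 1 = 1.465
  Sum = 274.69875 µg/mL·hr

AUC = 275 µg/mL·hr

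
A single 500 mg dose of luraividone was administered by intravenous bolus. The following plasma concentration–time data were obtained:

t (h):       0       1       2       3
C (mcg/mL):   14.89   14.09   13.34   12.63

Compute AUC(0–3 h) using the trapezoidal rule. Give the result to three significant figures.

Trapezoidal AUC_0→3:
  [0→1]: (14.89+14.09)/2 × 1 = 14.49
  [1→2]: (14.09+13.34)/2 × 1 = 13.715
  [2→3]: (13.34+12.63)/2 × 1 = 12.985
  Sum = 41.19 mcg/mL·h

AUC = 41.2 mcg/mL·h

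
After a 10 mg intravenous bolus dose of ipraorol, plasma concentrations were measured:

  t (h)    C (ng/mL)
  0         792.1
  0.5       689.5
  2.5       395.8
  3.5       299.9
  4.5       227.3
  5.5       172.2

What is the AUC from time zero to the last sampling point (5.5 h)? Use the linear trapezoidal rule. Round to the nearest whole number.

AUC = 2267 ng/mL·h

Trapezoidal AUC_0→5.5:
  [0→0.5]: (792.1+689.5)/2 × 0.5 = 370.4
  [0.5→2.5]: (689.5+395.8)/2 × 2 = 1085.3
  [2.5→3.5]: (395.8+299.9)/2 × 1 = 347.85
  [3.5→4.5]: (299.9+227.3)/2 × 1 = 263.6
  [4.5→5.5]: (227.3+172.2)/2 × 1 = 199.75
  Sum = 2266.9 ng/mL·h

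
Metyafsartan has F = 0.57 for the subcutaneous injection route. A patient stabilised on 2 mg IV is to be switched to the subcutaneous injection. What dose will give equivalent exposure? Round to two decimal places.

For equal systemic exposure: F × D_ev = D_iv
D_ev = D_iv / F = 2 / 0.57 = 3.50877 mg

D_subcutaneous = 3.51 mg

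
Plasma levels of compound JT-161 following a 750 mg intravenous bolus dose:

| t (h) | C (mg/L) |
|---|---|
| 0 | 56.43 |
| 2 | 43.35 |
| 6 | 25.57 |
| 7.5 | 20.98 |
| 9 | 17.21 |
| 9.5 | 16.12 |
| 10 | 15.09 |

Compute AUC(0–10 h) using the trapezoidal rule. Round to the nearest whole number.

Trapezoidal AUC_0→10:
  [0→2]: (56.43+43.35)/2 × 2 = 99.78
  [2→6]: (43.35+25.57)/2 × 4 = 137.84
  [6→7.5]: (25.57+20.98)/2 × 1.5 = 34.9125
  [7.5→9]: (20.98+17.21)/2 × 1.5 = 28.6425
  [9→9.5]: (17.21+16.12)/2 × 0.5 = 8.3325
  [9.5→10]: (16.12+15.09)/2 × 0.5 = 7.8025
  Sum = 317.31 mg/L·h

AUC = 317 mg/L·h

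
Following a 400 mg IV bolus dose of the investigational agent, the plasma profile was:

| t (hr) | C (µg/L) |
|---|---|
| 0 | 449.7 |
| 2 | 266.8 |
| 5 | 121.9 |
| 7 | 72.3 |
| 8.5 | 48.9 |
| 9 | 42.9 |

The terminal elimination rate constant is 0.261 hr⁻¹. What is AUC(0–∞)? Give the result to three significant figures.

Trapezoidal AUC_0→9:
  [0→2]: (449.7+266.8)/2 × 2 = 716.5
  [2→5]: (266.8+121.9)/2 × 3 = 583.05
  [5→7]: (121.9+72.3)/2 × 2 = 194.2
  [7→8.5]: (72.3+48.9)/2 × 1.5 = 90.9
  [8.5→9]: (48.9+42.9)/2 × 0.5 = 22.95
  Sum = 1607.6 µg/L·hr
Extrapolated tail: C_last / k_e = 42.9 / 0.261 = 164.368
AUC_0→∞ = 1607.6 + 164.368 = 1771.968 µg/L·hr

AUC = 1770 µg/L·hr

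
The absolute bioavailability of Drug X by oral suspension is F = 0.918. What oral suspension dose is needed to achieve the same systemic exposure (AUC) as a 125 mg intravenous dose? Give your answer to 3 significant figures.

D_oral = 136 mg

For equal systemic exposure: F × D_ev = D_iv
D_ev = D_iv / F = 125 / 0.918 = 136.166 mg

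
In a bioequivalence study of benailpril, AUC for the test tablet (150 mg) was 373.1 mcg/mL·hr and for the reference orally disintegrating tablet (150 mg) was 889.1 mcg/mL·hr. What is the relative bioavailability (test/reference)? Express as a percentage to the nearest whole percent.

F_rel = (AUC_test/D_test) / (AUC_ref/D_ref)
      = (373.1/150) / (889.1/150)
      = 2.48733 / 5.92733 = 0.4196 = 41.96%

F_rel = 42%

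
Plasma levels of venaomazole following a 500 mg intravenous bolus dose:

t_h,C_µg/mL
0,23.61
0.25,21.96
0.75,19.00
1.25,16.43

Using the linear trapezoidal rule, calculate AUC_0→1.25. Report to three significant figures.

Trapezoidal AUC_0→1.25:
  [0→0.25]: (23.61+21.96)/2 × 0.25 = 5.69625
  [0.25→0.75]: (21.96+19.00)/2 × 0.5 = 10.24
  [0.75→1.25]: (19.00+16.43)/2 × 0.5 = 8.8575
  Sum = 24.79375 µg/mL·h

AUC = 24.8 µg/mL·h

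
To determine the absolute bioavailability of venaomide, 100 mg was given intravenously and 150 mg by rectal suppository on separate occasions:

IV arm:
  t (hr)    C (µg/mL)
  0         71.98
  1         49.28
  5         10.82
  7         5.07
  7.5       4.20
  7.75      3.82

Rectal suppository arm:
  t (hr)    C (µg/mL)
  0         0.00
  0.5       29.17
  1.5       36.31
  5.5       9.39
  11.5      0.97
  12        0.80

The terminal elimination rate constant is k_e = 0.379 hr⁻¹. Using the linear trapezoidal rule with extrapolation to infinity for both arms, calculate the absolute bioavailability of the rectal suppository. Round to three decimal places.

Trapezoidal AUC_0→7.75 (IV):
  [0→1]: (71.98+49.28)/2 × 1 = 60.63
  [1→5]: (49.28+10.82)/2 × 4 = 120.2
  [5→7]: (10.82+5.07)/2 × 2 = 15.89
  [7→7.5]: (5.07+4.20)/2 × 0.5 = 2.3175
  [7.5→7.75]: (4.20+3.82)/2 × 0.25 = 1.0025
  Sum = 200.04 µg/mL·hr
IV tail: 3.82/0.379 = 10.079; AUC_iv,0→∞ = 200.04 + 10.079 = 210.119 µg/mL·hr
Trapezoidal AUC_0→12 (rectal suppository):
  [0→0.5]: (0.00+29.17)/2 × 0.5 = 7.2925
  [0.5→1.5]: (29.17+36.31)/2 × 1 = 32.74
  [1.5→5.5]: (36.31+9.39)/2 × 4 = 91.4
  [5.5→11.5]: (9.39+0.97)/2 × 6 = 31.08
  [11.5→12]: (0.97+0.80)/2 × 0.5 = 0.4425
  Sum = 162.955 µg/mL·hr
rectal suppository tail: 0.80/0.379 = 2.111; AUC_ev,0→∞ = 162.955 + 2.111 = 165.066 µg/mL·hr
F = (AUC_ev/D_ev)/(AUC_iv/D_iv) = (165.066/150)/(210.119/100) = 1.10044/2.10119 = 0.5237

F = 0.524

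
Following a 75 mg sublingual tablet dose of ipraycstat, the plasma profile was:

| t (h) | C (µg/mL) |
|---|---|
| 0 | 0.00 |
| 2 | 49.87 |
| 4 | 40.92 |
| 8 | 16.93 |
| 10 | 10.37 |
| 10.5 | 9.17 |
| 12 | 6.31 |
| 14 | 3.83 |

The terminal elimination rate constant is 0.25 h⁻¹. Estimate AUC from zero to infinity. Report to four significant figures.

Trapezoidal AUC_0→14:
  [0→2]: (0.00+49.87)/2 × 2 = 49.87
  [2→4]: (49.87+40.92)/2 × 2 = 90.79
  [4→8]: (40.92+16.93)/2 × 4 = 115.7
  [8→10]: (16.93+10.37)/2 × 2 = 27.3
  [10→10.5]: (10.37+9.17)/2 × 0.5 = 4.885
  [10.5→12]: (9.17+6.31)/2 × 1.5 = 11.61
  [12→14]: (6.31+3.83)/2 × 2 = 10.14
  Sum = 310.295 µg/mL·h
Extrapolated tail: C_last / k_e = 3.83 / 0.25 = 15.320
AUC_0→∞ = 310.295 + 15.320 = 325.615 µg/mL·h

AUC = 325.6 µg/mL·h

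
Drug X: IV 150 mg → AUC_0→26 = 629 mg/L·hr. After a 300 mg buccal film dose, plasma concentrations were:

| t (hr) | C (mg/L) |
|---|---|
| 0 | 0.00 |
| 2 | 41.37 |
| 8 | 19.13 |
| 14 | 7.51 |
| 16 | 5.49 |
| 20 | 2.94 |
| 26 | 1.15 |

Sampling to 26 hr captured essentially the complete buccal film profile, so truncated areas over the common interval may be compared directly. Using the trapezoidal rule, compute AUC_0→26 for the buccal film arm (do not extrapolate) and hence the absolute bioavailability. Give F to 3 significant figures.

Trapezoidal AUC_0→26 (buccal film):
  [0→2]: (0.00+41.37)/2 × 2 = 41.37
  [2→8]: (41.37+19.13)/2 × 6 = 181.5
  [8→14]: (19.13+7.51)/2 × 6 = 79.92
  [14→16]: (7.51+5.49)/2 × 2 = 13.0
  [16→20]: (5.49+2.94)/2 × 4 = 16.86
  [20→26]: (2.94+1.15)/2 × 6 = 12.27
  Sum = 344.92 mg/L·hr
F = (AUC_ev/D_ev)/(AUC_iv/D_iv) = (344.92/300)/(629/150) = 1.14973/4.19333 = 0.2742

F = 0.274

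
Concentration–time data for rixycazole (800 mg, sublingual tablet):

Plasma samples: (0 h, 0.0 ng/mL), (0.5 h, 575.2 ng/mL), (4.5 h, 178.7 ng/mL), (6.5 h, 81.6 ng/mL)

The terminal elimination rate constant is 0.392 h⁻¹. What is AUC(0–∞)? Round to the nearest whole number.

Trapezoidal AUC_0→6.5:
  [0→0.5]: (0.0+575.2)/2 × 0.5 = 143.8
  [0.5→4.5]: (575.2+178.7)/2 × 4 = 1507.8
  [4.5→6.5]: (178.7+81.6)/2 × 2 = 260.3
  Sum = 1911.9 ng/mL·h
Extrapolated tail: C_last / k_e = 81.6 / 0.392 = 208.163
AUC_0→∞ = 1911.9 + 208.163 = 2120.063 ng/mL·h

AUC = 2120 ng/mL·h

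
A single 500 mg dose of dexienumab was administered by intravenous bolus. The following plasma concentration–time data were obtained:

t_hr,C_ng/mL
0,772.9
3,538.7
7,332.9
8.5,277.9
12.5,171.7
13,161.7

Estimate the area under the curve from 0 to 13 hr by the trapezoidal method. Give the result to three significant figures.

AUC = 5150 ng/mL·hr

Trapezoidal AUC_0→13:
  [0→3]: (772.9+538.7)/2 × 3 = 1967.4
  [3→7]: (538.7+332.9)/2 × 4 = 1743.2
  [7→8.5]: (332.9+277.9)/2 × 1.5 = 458.1
  [8.5→12.5]: (277.9+171.7)/2 × 4 = 899.2
  [12.5→13]: (171.7+161.7)/2 × 0.5 = 83.35
  Sum = 5151.25 ng/mL·hr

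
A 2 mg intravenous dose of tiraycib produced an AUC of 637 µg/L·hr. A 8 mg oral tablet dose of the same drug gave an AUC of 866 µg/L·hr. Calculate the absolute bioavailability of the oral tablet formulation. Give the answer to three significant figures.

F = (AUC_ev / D_ev) / (AUC_iv / D_iv)
  = (866/8) / (637/2)
  = 108.25 / 318.5 = 0.3399

F = 0.340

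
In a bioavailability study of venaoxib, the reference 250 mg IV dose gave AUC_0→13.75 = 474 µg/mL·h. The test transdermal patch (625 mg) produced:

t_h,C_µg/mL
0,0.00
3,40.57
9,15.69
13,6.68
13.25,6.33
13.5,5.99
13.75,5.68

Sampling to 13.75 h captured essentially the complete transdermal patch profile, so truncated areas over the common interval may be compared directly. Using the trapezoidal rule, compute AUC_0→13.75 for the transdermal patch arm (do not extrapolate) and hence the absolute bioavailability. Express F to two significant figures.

F = 0.24

Trapezoidal AUC_0→13.75 (transdermal patch):
  [0→3]: (0.00+40.57)/2 × 3 = 60.855
  [3→9]: (40.57+15.69)/2 × 6 = 168.78
  [9→13]: (15.69+6.68)/2 × 4 = 44.74
  [13→13.25]: (6.68+6.33)/2 × 0.25 = 1.62625
  [13.25→13.5]: (6.33+5.99)/2 × 0.25 = 1.54
  [13.5→13.75]: (5.99+5.68)/2 × 0.25 = 1.45875
  Sum = 279.0 µg/mL·h
F = (AUC_ev/D_ev)/(AUC_iv/D_iv) = (279.0/625)/(474/250) = 0.4464/1.896 = 0.2354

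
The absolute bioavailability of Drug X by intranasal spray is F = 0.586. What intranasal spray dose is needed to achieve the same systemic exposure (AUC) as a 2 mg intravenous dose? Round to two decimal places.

For equal systemic exposure: F × D_ev = D_iv
D_ev = D_iv / F = 2 / 0.586 = 3.41297 mg

D_intranasal = 3.41 mg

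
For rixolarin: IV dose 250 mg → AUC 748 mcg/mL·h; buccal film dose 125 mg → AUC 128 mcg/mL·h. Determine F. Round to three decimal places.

F = 0.342

F = (AUC_ev / D_ev) / (AUC_iv / D_iv)
  = (128/125) / (748/250)
  = 1.024 / 2.992 = 0.3422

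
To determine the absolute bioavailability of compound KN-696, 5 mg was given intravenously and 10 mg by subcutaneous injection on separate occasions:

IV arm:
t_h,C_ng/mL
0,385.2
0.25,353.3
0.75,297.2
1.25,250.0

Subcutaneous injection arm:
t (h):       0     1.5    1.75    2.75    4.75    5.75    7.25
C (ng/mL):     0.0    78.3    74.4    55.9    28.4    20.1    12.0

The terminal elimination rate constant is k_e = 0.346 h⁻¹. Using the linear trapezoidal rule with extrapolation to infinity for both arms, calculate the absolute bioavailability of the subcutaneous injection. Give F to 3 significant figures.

F = 0.139

Trapezoidal AUC_0→1.25 (IV):
  [0→0.25]: (385.2+353.3)/2 × 0.25 = 92.3125
  [0.25→0.75]: (353.3+297.2)/2 × 0.5 = 162.625
  [0.75→1.25]: (297.2+250.0)/2 × 0.5 = 136.8
  Sum = 391.7375 ng/mL·h
IV tail: 250.0/0.346 = 722.543; AUC_iv,0→∞ = 391.7375 + 722.543 = 1114.2805 ng/mL·h
Trapezoidal AUC_0→7.25 (subcutaneous injection):
  [0→1.5]: (0.0+78.3)/2 × 1.5 = 58.725
  [1.5→1.75]: (78.3+74.4)/2 × 0.25 = 19.0875
  [1.75→2.75]: (74.4+55.9)/2 × 1 = 65.15
  [2.75→4.75]: (55.9+28.4)/2 × 2 = 84.3
  [4.75→5.75]: (28.4+20.1)/2 × 1 = 24.25
  [5.75→7.25]: (20.1+12.0)/2 × 1.5 = 24.075
  Sum = 275.5875 ng/mL·h
subcutaneous injection tail: 12.0/0.346 = 34.682; AUC_ev,0→∞ = 275.5875 + 34.682 = 310.2695 ng/mL·h
F = (AUC_ev/D_ev)/(AUC_iv/D_iv) = (310.2695/10)/(1114.2805/5) = 31.02695/222.8561 = 0.1392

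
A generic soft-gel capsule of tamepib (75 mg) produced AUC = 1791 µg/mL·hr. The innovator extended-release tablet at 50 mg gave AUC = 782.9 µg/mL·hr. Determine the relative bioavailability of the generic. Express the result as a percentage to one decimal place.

F_rel = (AUC_test/D_test) / (AUC_ref/D_ref)
      = (1791/75) / (782.9/50)
      = 23.88 / 15.658 = 1.5251 = 152.51%

F_rel = 152.5%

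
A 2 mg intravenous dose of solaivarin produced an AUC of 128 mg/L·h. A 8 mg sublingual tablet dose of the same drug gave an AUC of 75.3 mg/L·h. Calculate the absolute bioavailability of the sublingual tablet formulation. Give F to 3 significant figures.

F = 0.147

F = (AUC_ev / D_ev) / (AUC_iv / D_iv)
  = (75.3/8) / (128/2)
  = 9.4125 / 64 = 0.1471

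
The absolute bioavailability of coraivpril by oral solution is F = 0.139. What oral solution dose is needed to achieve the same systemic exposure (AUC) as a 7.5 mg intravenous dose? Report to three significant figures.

D_oral = 54.0 mg

For equal systemic exposure: F × D_ev = D_iv
D_ev = D_iv / F = 7.5 / 0.139 = 53.9568 mg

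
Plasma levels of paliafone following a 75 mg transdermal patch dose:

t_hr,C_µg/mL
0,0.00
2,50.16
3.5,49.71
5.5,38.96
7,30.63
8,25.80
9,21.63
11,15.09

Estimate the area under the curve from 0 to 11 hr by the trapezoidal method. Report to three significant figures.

AUC = 355 µg/mL·hr

Trapezoidal AUC_0→11:
  [0→2]: (0.00+50.16)/2 × 2 = 50.16
  [2→3.5]: (50.16+49.71)/2 × 1.5 = 74.9025
  [3.5→5.5]: (49.71+38.96)/2 × 2 = 88.67
  [5.5→7]: (38.96+30.63)/2 × 1.5 = 52.1925
  [7→8]: (30.63+25.80)/2 × 1 = 28.215
  [8→9]: (25.80+21.63)/2 × 1 = 23.715
  [9→11]: (21.63+15.09)/2 × 2 = 36.72
  Sum = 354.575 µg/mL·hr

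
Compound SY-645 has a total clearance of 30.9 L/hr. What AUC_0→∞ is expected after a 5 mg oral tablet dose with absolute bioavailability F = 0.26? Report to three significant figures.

AUC_0→∞ = F × Dose / CL
        = 0.26 × 5 / 30.9 = 0.0420712 mg/L·hr

AUC = 0.0421 mg/L·hr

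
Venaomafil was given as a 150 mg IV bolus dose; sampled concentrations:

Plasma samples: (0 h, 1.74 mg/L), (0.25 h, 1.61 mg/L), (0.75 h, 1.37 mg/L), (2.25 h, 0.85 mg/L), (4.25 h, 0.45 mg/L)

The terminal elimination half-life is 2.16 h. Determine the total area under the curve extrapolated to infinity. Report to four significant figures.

Trapezoidal AUC_0→4.25:
  [0→0.25]: (1.74+1.61)/2 × 0.25 = 0.41875
  [0.25→0.75]: (1.61+1.37)/2 × 0.5 = 0.745
  [0.75→2.25]: (1.37+0.85)/2 × 1.5 = 1.665
  [2.25→4.25]: (0.85+0.45)/2 × 2 = 1.3
  Sum = 4.12875 mg/L·h
k_e = ln2 / t½ = 0.693147 / 2.16 = 0.3209 h^-1
Extrapolated tail: C_last / k_e = 0.45 / 0.3209 = 1.402
AUC_0→∞ = 4.12875 + 1.402 = 5.53075 mg/L·h

AUC = 5.531 mg/L·h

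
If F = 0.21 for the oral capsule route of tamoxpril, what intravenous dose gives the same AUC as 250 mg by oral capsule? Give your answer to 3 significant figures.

Systemic exposure from an extravascular dose = F × D_ev, so the equivalent IV dose is F × D_ev.
D_iv = F × D_ev = 0.21 × 250 = 52.5 mg

D_iv = 52.5 mg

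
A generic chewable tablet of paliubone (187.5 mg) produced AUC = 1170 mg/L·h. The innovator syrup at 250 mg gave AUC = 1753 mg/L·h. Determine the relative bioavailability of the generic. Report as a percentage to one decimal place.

F_rel = 89.0%

F_rel = (AUC_test/D_test) / (AUC_ref/D_ref)
      = (1170/187.5) / (1753/250)
      = 6.24 / 7.012 = 0.8899 = 88.99%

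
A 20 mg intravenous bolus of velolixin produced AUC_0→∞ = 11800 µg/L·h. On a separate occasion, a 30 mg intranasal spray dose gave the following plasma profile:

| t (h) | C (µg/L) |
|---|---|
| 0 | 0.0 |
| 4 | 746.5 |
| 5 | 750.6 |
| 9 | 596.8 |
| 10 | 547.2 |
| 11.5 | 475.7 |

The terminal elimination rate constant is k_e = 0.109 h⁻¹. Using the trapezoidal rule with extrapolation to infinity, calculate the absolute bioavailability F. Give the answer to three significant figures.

Trapezoidal AUC_0→11.5 (intranasal spray):
  [0→4]: (0.0+746.5)/2 × 4 = 1493.0
  [4→5]: (746.5+750.6)/2 × 1 = 748.55
  [5→9]: (750.6+596.8)/2 × 4 = 2694.8
  [9→10]: (596.8+547.2)/2 × 1 = 572.0
  [10→11.5]: (547.2+475.7)/2 × 1.5 = 767.175
  Sum = 6275.525 µg/L·h
Tail: C_last/k_e = 475.7/0.109 = 4364.220
AUC_0→∞ (intranasal spray) = 6275.525 + 4364.220 = 10639.745 µg/L·h
F = (AUC_ev/D_ev)/(AUC_iv/D_iv) = (10639.745/30)/(11800/20) = 354.658/590 = 0.6011

F = 0.601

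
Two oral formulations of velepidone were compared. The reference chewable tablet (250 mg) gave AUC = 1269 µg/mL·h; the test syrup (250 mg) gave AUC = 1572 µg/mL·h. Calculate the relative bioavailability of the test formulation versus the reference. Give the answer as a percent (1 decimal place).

F_rel = (AUC_test/D_test) / (AUC_ref/D_ref)
      = (1572/250) / (1269/250)
      = 6.288 / 5.076 = 1.2388 = 123.88%

F_rel = 123.9%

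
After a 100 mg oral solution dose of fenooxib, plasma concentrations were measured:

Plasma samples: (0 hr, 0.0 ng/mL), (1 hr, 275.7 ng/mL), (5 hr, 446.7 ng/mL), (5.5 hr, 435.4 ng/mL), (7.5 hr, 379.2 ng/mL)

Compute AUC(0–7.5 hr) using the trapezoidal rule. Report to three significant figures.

AUC = 2620 ng/mL·hr

Trapezoidal AUC_0→7.5:
  [0→1]: (0.0+275.7)/2 × 1 = 137.85
  [1→5]: (275.7+446.7)/2 × 4 = 1444.8
  [5→5.5]: (446.7+435.4)/2 × 0.5 = 220.525
  [5.5→7.5]: (435.4+379.2)/2 × 2 = 814.6
  Sum = 2617.775 ng/mL·hr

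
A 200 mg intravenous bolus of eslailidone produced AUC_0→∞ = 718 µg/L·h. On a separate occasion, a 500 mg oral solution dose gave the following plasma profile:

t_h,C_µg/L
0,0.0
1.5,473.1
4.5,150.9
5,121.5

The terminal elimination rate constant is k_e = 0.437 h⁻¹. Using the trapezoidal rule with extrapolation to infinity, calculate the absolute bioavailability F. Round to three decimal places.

F = 0.912

Trapezoidal AUC_0→5 (oral solution):
  [0→1.5]: (0.0+473.1)/2 × 1.5 = 354.825
  [1.5→4.5]: (473.1+150.9)/2 × 3 = 936.0
  [4.5→5]: (150.9+121.5)/2 × 0.5 = 68.1
  Sum = 1358.925 µg/L·h
Tail: C_last/k_e = 121.5/0.437 = 278.032
AUC_0→∞ (oral solution) = 1358.925 + 278.032 = 1636.957 µg/L·h
F = (AUC_ev/D_ev)/(AUC_iv/D_iv) = (1636.957/500)/(718/200) = 3.273914/3.59 = 0.9120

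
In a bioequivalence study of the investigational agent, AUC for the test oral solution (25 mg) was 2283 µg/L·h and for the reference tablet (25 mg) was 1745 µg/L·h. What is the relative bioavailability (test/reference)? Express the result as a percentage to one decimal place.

F_rel = 130.8%

F_rel = (AUC_test/D_test) / (AUC_ref/D_ref)
      = (2283/25) / (1745/25)
      = 91.32 / 69.8 = 1.3083 = 130.83%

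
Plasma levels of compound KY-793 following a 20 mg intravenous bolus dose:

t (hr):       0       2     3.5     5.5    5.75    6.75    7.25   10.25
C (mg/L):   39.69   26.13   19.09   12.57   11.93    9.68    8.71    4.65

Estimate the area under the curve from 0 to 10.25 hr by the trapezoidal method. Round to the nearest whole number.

AUC = 170 mg/L·hr

Trapezoidal AUC_0→10.25:
  [0→2]: (39.69+26.13)/2 × 2 = 65.82
  [2→3.5]: (26.13+19.09)/2 × 1.5 = 33.915
  [3.5→5.5]: (19.09+12.57)/2 × 2 = 31.66
  [5.5→5.75]: (12.57+11.93)/2 × 0.25 = 3.0625
  [5.75→6.75]: (11.93+9.68)/2 × 1 = 10.805
  [6.75→7.25]: (9.68+8.71)/2 × 0.5 = 4.5975
  [7.25→10.25]: (8.71+4.65)/2 × 3 = 20.04
  Sum = 169.9 mg/L·hr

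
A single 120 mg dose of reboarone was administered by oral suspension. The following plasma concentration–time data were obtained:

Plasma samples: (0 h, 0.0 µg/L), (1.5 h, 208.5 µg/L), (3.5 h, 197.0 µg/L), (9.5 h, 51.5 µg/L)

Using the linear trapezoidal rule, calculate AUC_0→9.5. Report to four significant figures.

Trapezoidal AUC_0→9.5:
  [0→1.5]: (0.0+208.5)/2 × 1.5 = 156.375
  [1.5→3.5]: (208.5+197.0)/2 × 2 = 405.5
  [3.5→9.5]: (197.0+51.5)/2 × 6 = 745.5
  Sum = 1307.375 µg/L·h

AUC = 1307 µg/L·h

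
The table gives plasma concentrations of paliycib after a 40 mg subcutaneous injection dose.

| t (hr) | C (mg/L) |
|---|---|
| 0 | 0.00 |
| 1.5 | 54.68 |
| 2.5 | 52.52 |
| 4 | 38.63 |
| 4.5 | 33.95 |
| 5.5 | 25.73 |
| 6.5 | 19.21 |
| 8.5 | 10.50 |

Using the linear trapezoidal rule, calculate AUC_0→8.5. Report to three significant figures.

AUC = 263 mg/L·hr

Trapezoidal AUC_0→8.5:
  [0→1.5]: (0.00+54.68)/2 × 1.5 = 41.01
  [1.5→2.5]: (54.68+52.52)/2 × 1 = 53.6
  [2.5→4]: (52.52+38.63)/2 × 1.5 = 68.3625
  [4→4.5]: (38.63+33.95)/2 × 0.5 = 18.145
  [4.5→5.5]: (33.95+25.73)/2 × 1 = 29.84
  [5.5→6.5]: (25.73+19.21)/2 × 1 = 22.47
  [6.5→8.5]: (19.21+10.50)/2 × 2 = 29.71
  Sum = 263.1375 mg/L·hr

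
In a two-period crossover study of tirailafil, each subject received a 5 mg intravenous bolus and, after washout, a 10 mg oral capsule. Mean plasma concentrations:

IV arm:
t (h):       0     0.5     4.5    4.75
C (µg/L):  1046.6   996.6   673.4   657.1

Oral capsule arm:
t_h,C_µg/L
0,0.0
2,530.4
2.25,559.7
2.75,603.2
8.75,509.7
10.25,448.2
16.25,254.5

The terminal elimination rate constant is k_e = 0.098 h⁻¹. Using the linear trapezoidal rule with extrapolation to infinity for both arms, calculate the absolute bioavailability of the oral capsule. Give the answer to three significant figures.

F = 0.453

Trapezoidal AUC_0→4.75 (IV):
  [0→0.5]: (1046.6+996.6)/2 × 0.5 = 510.8
  [0.5→4.5]: (996.6+673.4)/2 × 4 = 3340.0
  [4.5→4.75]: (673.4+657.1)/2 × 0.25 = 166.3125
  Sum = 4017.1125 µg/L·h
IV tail: 657.1/0.098 = 6705.102; AUC_iv,0→∞ = 4017.1125 + 6705.102 = 10722.2145 µg/L·h
Trapezoidal AUC_0→16.25 (oral capsule):
  [0→2]: (0.0+530.4)/2 × 2 = 530.4
  [2→2.25]: (530.4+559.7)/2 × 0.25 = 136.2625
  [2.25→2.75]: (559.7+603.2)/2 × 0.5 = 290.725
  [2.75→8.75]: (603.2+509.7)/2 × 6 = 3338.7
  [8.75→10.25]: (509.7+448.2)/2 × 1.5 = 718.425
  [10.25→16.25]: (448.2+254.5)/2 × 6 = 2108.1
  Sum = 7122.6125 µg/L·h
oral capsule tail: 254.5/0.098 = 2596.939; AUC_ev,0→∞ = 7122.6125 + 2596.939 = 9719.5515 µg/L·h
F = (AUC_ev/D_ev)/(AUC_iv/D_iv) = (9719.5515/10)/(10722.2145/5) = 971.95515/2144.4429 = 0.4532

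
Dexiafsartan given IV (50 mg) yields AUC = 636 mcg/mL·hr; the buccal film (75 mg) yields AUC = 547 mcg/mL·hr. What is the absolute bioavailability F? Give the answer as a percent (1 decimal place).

F = 57.3%

F = (AUC_ev / D_ev) / (AUC_iv / D_iv)
  = (547/75) / (636/50)
  = 7.29333 / 12.72 = 0.5734
  = 57.34%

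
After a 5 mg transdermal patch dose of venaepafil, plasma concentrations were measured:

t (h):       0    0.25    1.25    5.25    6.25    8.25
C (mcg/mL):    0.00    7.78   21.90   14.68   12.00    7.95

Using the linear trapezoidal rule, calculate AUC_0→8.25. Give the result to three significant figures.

Trapezoidal AUC_0→8.25:
  [0→0.25]: (0.00+7.78)/2 × 0.25 = 0.9725
  [0.25→1.25]: (7.78+21.90)/2 × 1 = 14.84
  [1.25→5.25]: (21.90+14.68)/2 × 4 = 73.16
  [5.25→6.25]: (14.68+12.00)/2 × 1 = 13.34
  [6.25→8.25]: (12.00+7.95)/2 × 2 = 19.95
  Sum = 122.2625 mcg/mL·h

AUC = 122 mcg/mL·h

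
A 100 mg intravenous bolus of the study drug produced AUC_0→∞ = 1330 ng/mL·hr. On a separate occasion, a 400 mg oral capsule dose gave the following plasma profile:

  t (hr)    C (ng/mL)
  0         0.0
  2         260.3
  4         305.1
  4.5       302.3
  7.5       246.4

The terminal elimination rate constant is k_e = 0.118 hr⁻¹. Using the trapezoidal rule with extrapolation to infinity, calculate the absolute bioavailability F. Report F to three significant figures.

F = 0.731

Trapezoidal AUC_0→7.5 (oral capsule):
  [0→2]: (0.0+260.3)/2 × 2 = 260.3
  [2→4]: (260.3+305.1)/2 × 2 = 565.4
  [4→4.5]: (305.1+302.3)/2 × 0.5 = 151.85
  [4.5→7.5]: (302.3+246.4)/2 × 3 = 823.05
  Sum = 1800.6 ng/mL·hr
Tail: C_last/k_e = 246.4/0.118 = 2088.136
AUC_0→∞ (oral capsule) = 1800.6 + 2088.136 = 3888.736 ng/mL·hr
F = (AUC_ev/D_ev)/(AUC_iv/D_iv) = (3888.736/400)/(1330/100) = 9.72184/13.3 = 0.7310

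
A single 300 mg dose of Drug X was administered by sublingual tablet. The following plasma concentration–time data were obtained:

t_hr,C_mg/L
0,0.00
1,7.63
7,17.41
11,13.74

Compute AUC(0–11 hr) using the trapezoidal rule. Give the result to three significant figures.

Trapezoidal AUC_0→11:
  [0→1]: (0.00+7.63)/2 × 1 = 3.815
  [1→7]: (7.63+17.41)/2 × 6 = 75.12
  [7→11]: (17.41+13.74)/2 × 4 = 62.3
  Sum = 141.235 mg/L·hr

AUC = 141 mg/L·hr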